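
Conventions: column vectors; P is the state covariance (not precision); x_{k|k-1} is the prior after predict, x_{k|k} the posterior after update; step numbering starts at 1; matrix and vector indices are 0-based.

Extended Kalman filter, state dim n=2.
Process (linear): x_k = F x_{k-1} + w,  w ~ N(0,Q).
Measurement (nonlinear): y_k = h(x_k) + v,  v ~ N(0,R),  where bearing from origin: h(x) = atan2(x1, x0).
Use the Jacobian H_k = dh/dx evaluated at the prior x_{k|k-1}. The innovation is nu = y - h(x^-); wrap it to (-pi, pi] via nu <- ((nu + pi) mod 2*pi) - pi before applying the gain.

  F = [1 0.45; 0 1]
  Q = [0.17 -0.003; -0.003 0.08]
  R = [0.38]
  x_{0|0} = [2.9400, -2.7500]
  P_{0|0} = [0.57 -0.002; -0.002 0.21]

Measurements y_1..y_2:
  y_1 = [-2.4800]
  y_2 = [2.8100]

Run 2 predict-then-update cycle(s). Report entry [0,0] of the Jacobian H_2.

H_jac[0,0] = 0.3308

step 1: x^-=[1.7025, -2.7500]  P^-=[0.7807 0.0895; 0.0895 0.2900]  H_jac=[0.2629 0.1627]  S=[0.4493]  K=[0.4892; 0.1574]  nu=[-1.4635]  x^+=[0.9865, -2.9804]  P^+=[0.6732 0.0549; 0.0549 0.2789]
step 2: x^-=[-0.3547, -2.9804]  P^-=[0.9491 0.1774; 0.1774 0.3589]  H_jac=[0.3308 -0.0394]  S=[0.4798]  K=[0.6398; 0.0929]  nu=[-1.7839]  x^+=[-1.4961, -3.1461]  P^+=[0.7526 0.1489; 0.1489 0.3547]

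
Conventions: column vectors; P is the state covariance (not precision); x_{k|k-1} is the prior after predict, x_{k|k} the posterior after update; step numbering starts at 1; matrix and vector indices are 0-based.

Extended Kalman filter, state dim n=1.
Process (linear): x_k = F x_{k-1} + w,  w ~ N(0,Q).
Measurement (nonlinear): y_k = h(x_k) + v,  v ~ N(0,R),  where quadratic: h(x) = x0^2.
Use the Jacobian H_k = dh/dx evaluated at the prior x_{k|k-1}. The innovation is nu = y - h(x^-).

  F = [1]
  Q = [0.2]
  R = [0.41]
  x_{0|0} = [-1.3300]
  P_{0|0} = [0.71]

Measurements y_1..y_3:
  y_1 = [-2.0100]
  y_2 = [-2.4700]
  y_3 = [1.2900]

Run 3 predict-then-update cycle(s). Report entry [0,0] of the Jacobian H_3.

H_jac[0,0] = -0.0231

step 1: x^-=[-1.3300]  P^-=[0.9100]  H_jac=[-2.6600]  S=[6.8488]  K=[-0.3534]  nu=[-3.7789]  x^+=[0.0056]  P^+=[0.0545]
step 2: x^-=[0.0056]  P^-=[0.2545]  H_jac=[0.0112]  S=[0.4100]  K=[0.0069]  nu=[-2.4700]  x^+=[-0.0116]  P^+=[0.2545]
step 3: x^-=[-0.0116]  P^-=[0.4545]  H_jac=[-0.0231]  S=[0.4102]  K=[-0.0256]  nu=[1.2899]  x^+=[-0.0446]  P^+=[0.4542]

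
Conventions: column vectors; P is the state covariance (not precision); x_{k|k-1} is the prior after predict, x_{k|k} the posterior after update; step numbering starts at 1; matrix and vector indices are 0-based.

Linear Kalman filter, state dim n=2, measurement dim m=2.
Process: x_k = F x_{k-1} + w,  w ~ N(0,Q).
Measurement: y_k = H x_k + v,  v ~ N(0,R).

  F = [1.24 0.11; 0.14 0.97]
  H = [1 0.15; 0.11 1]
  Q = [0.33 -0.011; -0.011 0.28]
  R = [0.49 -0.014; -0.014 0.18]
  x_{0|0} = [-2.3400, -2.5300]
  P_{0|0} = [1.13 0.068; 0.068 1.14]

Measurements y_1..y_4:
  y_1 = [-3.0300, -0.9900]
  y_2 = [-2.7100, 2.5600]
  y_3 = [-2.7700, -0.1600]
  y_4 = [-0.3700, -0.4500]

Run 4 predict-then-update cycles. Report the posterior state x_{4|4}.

step 1: x^-=[-3.1799, -2.7817]  P^-=[2.0998 0.3896; 0.3896 1.3932]  S=[2.7381 0.8220; 0.8220 1.6844]  K=[0.7940 -0.0190; -0.0438 0.8740]  nu=[0.5672, 2.1415]  x^+=[-2.7703, -0.9349]  P^+=[0.3981 -0.0583; -0.0583 0.1643]
step 2: x^-=[-3.5381, -1.2947]  P^-=[0.9281 0.0046; 0.0046 0.4266]  S=[1.4291 0.1567; 0.1567 0.6188]  K=[0.6491 0.0080; -0.0285 0.6974]  nu=[1.0223, 4.2439]  x^+=[-2.8406, 1.6358]  P^+=[0.3244 -0.0433; -0.0433 0.1307]
step 3: x^-=[-3.3425, 1.1890]  P^-=[0.8186 0.0065; 0.0065 0.3976]  S=[1.3195 0.1423; 0.1423 0.5889]  K=[0.6196 0.0142; -0.0234 0.6820]  nu=[0.3941, -0.9813]  x^+=[-3.1122, 0.5105]  P^+=[0.3094 -0.0402; -0.0402 0.1275]
step 4: x^-=[-3.8030, 0.0595]  P^-=[0.7964 0.0074; 0.0074 0.3951]  S=[1.2975 0.1404; 0.1404 0.5864]  K=[0.6130 0.0153; -0.0223 0.6805]  nu=[3.4241, -0.0912]  x^+=[-1.7055, -0.0787]  P^+=[0.3061 -0.0395; -0.0395 0.1272]

x_post = [-1.7055, -0.0787]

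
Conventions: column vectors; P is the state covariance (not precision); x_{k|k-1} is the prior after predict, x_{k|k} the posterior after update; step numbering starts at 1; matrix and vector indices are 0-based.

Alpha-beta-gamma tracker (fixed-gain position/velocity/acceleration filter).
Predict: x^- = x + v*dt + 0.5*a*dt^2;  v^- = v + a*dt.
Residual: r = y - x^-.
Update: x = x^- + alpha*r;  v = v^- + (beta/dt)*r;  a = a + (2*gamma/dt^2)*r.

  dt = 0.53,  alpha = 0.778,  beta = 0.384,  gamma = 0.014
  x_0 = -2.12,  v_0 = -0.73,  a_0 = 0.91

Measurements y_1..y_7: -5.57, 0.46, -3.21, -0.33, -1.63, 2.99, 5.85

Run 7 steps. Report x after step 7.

step 1: x_pred=-2.3791  r=-3.1909  x^+=-4.8616  v^+=-2.5596  a^+=0.5919
step 2: x_pred=-6.1351  r=6.5951  x^+=-1.0041  v^+=2.5324  a^+=1.2493
step 3: x_pred=0.5136  r=-3.7236  x^+=-2.3834  v^+=0.4968  a^+=0.8782
step 4: x_pred=-1.9968  r=1.6668  x^+=-0.7000  v^+=2.1698  a^+=1.0443
step 5: x_pred=0.5966  r=-2.2266  x^+=-1.1357  v^+=1.1100  a^+=0.8224
step 6: x_pred=-0.4319  r=3.4219  x^+=2.2303  v^+=4.0251  a^+=1.1634
step 7: x_pred=4.5271  r=1.3229  x^+=5.5563  v^+=5.6002  a^+=1.2953

x_post = 5.5563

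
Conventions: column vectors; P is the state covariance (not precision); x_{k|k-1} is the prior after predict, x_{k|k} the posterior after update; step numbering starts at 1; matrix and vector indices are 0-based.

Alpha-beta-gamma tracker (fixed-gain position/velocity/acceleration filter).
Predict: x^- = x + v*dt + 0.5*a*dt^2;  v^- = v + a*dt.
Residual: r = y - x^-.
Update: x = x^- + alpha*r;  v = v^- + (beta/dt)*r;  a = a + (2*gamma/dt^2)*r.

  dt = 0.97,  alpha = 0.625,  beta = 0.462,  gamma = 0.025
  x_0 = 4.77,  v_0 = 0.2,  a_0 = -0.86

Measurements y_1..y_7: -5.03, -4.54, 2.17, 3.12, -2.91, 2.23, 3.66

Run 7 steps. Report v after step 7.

v_post = 1.5059

step 1: x_pred=4.5594  r=-9.5894  x^+=-1.4340  v^+=-5.2015  a^+=-1.3696
step 2: x_pred=-7.1238  r=2.5838  x^+=-5.5089  v^+=-5.2994  a^+=-1.2323
step 3: x_pred=-11.2291  r=13.3991  x^+=-2.8547  v^+=-0.1129  a^+=-0.5202
step 4: x_pred=-3.2089  r=6.3289  x^+=0.7467  v^+=2.3968  a^+=-0.1839
step 5: x_pred=2.9851  r=-5.8951  x^+=-0.6993  v^+=-0.5893  a^+=-0.4972
step 6: x_pred=-1.5049  r=3.7349  x^+=0.8294  v^+=0.7073  a^+=-0.2987
step 7: x_pred=1.3750  r=2.2850  x^+=2.8031  v^+=1.5059  a^+=-0.1773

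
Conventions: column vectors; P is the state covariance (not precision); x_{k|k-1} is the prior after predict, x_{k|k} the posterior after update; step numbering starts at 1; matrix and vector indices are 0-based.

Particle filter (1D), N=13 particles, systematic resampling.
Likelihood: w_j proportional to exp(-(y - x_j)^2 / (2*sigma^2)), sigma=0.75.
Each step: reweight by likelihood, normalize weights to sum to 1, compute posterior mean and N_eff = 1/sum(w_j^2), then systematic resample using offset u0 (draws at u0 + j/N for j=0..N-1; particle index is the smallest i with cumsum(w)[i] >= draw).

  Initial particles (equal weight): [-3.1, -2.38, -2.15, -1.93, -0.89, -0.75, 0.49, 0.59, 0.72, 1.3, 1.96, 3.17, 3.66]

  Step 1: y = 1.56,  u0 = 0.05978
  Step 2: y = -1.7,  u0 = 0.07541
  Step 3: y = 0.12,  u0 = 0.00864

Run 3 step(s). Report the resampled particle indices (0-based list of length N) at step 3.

step 1: w=[0.0000, 0.0000, 0.0000, 0.0000, 0.0015, 0.0027, 0.1105, 0.1325, 0.1633, 0.2879, 0.2652, 0.0305, 0.0061]  mean=1.2595  Neff=4.7488  idx=[6, 7, 7, 8, 8, 9, 9, 9, 9, 10, 10, 10, 11]
step 2: w=[0.3106, 0.2086, 0.2086, 0.1210, 0.1210, 0.0074, 0.0074, 0.0074, 0.0074, 0.0001, 0.0001, 0.0001, 0.0000]  mean=0.6120  Neff=4.6936  idx=[0, 0, 0, 0, 1, 1, 2, 2, 2, 3, 3, 4, 8]
step 3: w=[0.0875, 0.0875, 0.0875, 0.0875, 0.0812, 0.0812, 0.0812, 0.0812, 0.0812, 0.0718, 0.0718, 0.0718, 0.0287]  mean=0.6033  Neff=12.5201  idx=[0, 0, 1, 2, 3, 4, 5, 6, 7, 8, 9, 10, 11]

resampled_idx = [0, 0, 1, 2, 3, 4, 5, 6, 7, 8, 9, 10, 11]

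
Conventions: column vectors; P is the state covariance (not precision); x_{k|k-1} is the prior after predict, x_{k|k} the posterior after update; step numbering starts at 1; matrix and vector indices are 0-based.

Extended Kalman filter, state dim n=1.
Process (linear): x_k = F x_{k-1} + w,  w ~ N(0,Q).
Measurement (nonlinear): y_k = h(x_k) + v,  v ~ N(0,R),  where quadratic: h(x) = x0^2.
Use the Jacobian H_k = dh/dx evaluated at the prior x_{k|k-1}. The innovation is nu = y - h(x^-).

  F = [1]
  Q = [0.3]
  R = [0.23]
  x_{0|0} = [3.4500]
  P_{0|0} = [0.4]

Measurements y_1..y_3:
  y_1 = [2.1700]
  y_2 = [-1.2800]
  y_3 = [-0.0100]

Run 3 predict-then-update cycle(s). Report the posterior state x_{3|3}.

x_post = [0.4710]

step 1: x^-=[3.4500]  P^-=[0.7000]  H_jac=[6.9000]  S=[33.5570]  K=[0.1439]  nu=[-9.7325]  x^+=[2.0492]  P^+=[0.0048]
step 2: x^-=[2.0492]  P^-=[0.3048]  H_jac=[4.0983]  S=[5.3495]  K=[0.2335]  nu=[-5.4791]  x^+=[0.7697]  P^+=[0.0131]
step 3: x^-=[0.7697]  P^-=[0.3131]  H_jac=[1.5395]  S=[0.9721]  K=[0.4959]  nu=[-0.6025]  x^+=[0.4710]  P^+=[0.0741]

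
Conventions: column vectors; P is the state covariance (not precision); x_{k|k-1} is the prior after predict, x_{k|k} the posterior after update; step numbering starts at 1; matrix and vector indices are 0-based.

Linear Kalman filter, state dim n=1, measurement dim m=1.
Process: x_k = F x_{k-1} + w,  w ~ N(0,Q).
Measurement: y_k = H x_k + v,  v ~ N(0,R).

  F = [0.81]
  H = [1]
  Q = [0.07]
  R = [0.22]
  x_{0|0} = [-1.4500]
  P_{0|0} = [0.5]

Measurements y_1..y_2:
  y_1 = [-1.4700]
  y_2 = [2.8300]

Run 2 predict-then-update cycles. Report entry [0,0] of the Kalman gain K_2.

K[0,0] = 0.4255

step 1: x^-=[-1.1745]  P^-=[0.3981]  S=[0.6181]  K=[0.6440]  nu=[-0.2955]  x^+=[-1.3648]  P^+=[0.1417]
step 2: x^-=[-1.1055]  P^-=[0.1630]  S=[0.3830]  K=[0.4255]  nu=[3.9355]  x^+=[0.5692]  P^+=[0.0936]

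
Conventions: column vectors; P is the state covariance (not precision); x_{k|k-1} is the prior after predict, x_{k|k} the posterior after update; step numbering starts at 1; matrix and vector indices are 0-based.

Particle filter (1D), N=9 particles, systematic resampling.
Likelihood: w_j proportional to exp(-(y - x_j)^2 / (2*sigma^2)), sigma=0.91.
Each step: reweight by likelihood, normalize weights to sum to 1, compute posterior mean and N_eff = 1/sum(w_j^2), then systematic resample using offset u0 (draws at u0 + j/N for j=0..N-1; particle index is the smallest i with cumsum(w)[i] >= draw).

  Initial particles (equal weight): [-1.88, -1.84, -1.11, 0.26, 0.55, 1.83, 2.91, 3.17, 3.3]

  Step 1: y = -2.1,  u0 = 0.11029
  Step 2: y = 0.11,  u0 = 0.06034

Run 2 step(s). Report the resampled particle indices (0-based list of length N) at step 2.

step 1: w=[0.3833, 0.3789, 0.2184, 0.0137, 0.0057, 0.0000, 0.0000, 0.0000, 0.0000]  mean=-1.6535  Neff=2.9550  idx=[0, 0, 0, 1, 1, 1, 2, 2, 4]
step 2: w=[0.0401, 0.0401, 0.0401, 0.0441, 0.0441, 0.0441, 0.1785, 0.1785, 0.3901]  mean=-0.6518  Neff=4.4128  idx=[1, 4, 6, 6, 7, 8, 8, 8, 8]

resampled_idx = [1, 4, 6, 6, 7, 8, 8, 8, 8]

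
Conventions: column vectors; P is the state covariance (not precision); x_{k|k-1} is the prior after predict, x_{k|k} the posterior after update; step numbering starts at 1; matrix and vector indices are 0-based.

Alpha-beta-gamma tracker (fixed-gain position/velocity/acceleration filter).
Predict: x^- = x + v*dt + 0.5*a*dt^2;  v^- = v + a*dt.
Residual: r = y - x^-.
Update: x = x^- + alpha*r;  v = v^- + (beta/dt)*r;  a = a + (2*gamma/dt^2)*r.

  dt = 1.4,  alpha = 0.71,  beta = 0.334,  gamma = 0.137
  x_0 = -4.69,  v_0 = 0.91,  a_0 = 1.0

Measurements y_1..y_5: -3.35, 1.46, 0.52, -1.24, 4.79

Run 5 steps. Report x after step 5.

step 1: x_pred=-2.4360  r=-0.9140  x^+=-3.0849  v^+=2.0919  a^+=0.8722
step 2: x_pred=0.6986  r=0.7614  x^+=1.2392  v^+=3.4947  a^+=0.9787
step 3: x_pred=7.0909  r=-6.5709  x^+=2.4256  v^+=3.2972  a^+=0.0601
step 4: x_pred=7.1006  r=-8.3406  x^+=1.1788  v^+=1.3915  a^+=-1.1059
step 5: x_pred=2.0431  r=2.7469  x^+=3.9934  v^+=0.4986  a^+=-0.7219

x_post = 3.9934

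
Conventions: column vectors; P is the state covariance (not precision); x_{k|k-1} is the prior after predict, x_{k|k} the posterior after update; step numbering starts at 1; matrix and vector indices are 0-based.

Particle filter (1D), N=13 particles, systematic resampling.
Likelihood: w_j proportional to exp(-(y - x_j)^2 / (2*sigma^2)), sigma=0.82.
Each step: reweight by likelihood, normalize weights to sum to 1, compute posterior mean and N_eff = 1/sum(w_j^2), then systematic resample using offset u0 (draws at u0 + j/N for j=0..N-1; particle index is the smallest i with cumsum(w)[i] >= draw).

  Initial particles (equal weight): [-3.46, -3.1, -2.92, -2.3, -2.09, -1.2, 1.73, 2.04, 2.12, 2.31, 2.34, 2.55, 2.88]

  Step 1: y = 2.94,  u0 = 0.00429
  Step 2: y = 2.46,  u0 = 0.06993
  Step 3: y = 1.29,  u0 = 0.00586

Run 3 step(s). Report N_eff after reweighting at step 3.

N_eff = 11.2029

step 1: w=[0.0000, 0.0000, 0.0000, 0.0000, 0.0000, 0.0000, 0.0688, 0.1120, 0.1240, 0.1522, 0.1564, 0.1826, 0.2039]  mean=2.3810  Neff=6.4422  idx=[6, 7, 7, 8, 9, 9, 10, 10, 11, 11, 11, 12, 12]
step 2: w=[0.0559, 0.0729, 0.0729, 0.0763, 0.0818, 0.0818, 0.0823, 0.0823, 0.0827, 0.0827, 0.0827, 0.0729, 0.0729]  mean=2.3713  Neff=12.8816  idx=[1, 2, 3, 4, 5, 6, 7, 8, 8, 9, 10, 11, 12]
step 3: w=[0.1253, 0.1253, 0.1141, 0.0878, 0.0878, 0.0839, 0.0839, 0.0585, 0.0585, 0.0585, 0.0585, 0.0291, 0.0291]  mean=2.3149  Neff=11.2029  idx=[0, 0, 1, 1, 2, 3, 4, 5, 5, 6, 8, 9, 10]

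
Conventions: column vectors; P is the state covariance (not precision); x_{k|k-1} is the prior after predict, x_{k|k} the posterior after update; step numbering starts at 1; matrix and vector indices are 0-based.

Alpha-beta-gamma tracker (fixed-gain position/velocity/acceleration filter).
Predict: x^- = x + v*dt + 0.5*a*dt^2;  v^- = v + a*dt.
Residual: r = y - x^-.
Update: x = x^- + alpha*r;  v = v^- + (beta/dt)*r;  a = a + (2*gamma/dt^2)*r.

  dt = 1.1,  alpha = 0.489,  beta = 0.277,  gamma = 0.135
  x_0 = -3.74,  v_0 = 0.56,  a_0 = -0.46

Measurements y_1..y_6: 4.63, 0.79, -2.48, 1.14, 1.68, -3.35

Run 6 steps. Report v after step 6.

v_post = -3.5573

step 1: x_pred=-3.4023  r=8.0323  x^+=0.5255  v^+=2.0767  a^+=1.3323
step 2: x_pred=3.6159  r=-2.8259  x^+=2.2340  v^+=2.8306  a^+=0.7018
step 3: x_pred=5.7723  r=-8.2523  x^+=1.7369  v^+=1.5245  a^+=-1.1397
step 4: x_pred=2.7244  r=-1.5844  x^+=1.9496  v^+=-0.1281  a^+=-1.4932
step 5: x_pred=0.9053  r=0.7747  x^+=1.2841  v^+=-1.5755  a^+=-1.3203
step 6: x_pred=-1.2478  r=-2.1022  x^+=-2.2758  v^+=-3.5573  a^+=-1.7894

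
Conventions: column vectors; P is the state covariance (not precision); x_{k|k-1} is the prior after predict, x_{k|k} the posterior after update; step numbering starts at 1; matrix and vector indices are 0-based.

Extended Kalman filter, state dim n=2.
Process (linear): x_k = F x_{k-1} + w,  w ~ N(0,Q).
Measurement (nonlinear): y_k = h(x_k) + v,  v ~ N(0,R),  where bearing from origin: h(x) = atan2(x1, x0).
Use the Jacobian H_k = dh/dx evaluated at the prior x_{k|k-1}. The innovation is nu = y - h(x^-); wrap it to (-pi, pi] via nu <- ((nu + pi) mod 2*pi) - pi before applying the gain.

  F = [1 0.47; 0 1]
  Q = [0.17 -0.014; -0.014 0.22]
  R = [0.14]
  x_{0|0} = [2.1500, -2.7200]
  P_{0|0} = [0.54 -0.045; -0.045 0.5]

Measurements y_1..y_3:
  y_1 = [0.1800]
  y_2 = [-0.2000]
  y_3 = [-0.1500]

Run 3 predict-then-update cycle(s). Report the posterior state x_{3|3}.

step 1: x^-=[0.8716, -2.7200]  P^-=[0.7782 0.1760; 0.1760 0.7200]  H_jac=[0.3334 0.1068]  S=[0.2473]  K=[1.1253; 0.5484]  nu=[1.4407]  x^+=[2.4929, -1.9299]  P^+=[0.4650 0.0234; 0.0234 0.6456]
step 2: x^-=[1.5858, -1.9299]  P^-=[0.7996 0.3128; 0.3128 0.8656]  H_jac=[0.3093 0.2542]  S=[0.3216]  K=[1.0163; 0.9850]  nu=[0.6830]  x^+=[2.2799, -1.2572]  P^+=[0.4675 -0.0091; -0.0091 0.5536]
step 3: x^-=[1.6890, -1.2572]  P^-=[0.7512 0.2371; 0.2371 0.7736]  H_jac=[0.2836 0.3810]  S=[0.3639]  K=[0.8336; 0.9946]  nu=[0.4899]  x^+=[2.0973, -0.7700]  P^+=[0.4983 -0.0646; -0.0646 0.4136]

x_post = [2.0973, -0.7700]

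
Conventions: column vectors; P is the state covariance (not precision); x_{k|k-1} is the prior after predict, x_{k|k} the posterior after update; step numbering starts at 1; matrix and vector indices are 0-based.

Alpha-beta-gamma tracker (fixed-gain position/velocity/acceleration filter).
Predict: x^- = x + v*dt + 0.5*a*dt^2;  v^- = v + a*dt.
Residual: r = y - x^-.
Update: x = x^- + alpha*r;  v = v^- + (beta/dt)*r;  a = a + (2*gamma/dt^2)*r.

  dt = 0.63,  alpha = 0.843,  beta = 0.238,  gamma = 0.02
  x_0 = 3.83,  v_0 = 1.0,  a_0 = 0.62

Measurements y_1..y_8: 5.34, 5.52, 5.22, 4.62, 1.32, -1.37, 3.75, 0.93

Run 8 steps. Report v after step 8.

v_post = -0.5327

step 1: x_pred=4.5830  r=0.7570  x^+=5.2212  v^+=1.6766  a^+=0.6963
step 2: x_pred=6.4156  r=-0.8956  x^+=5.6606  v^+=1.7769  a^+=0.6060
step 3: x_pred=6.9003  r=-1.6803  x^+=5.4838  v^+=1.5239  a^+=0.4367
step 4: x_pred=6.5305  r=-1.9105  x^+=4.9200  v^+=1.0773  a^+=0.2441
step 5: x_pred=5.6471  r=-4.3271  x^+=1.9994  v^+=-0.4036  a^+=-0.1919
step 6: x_pred=1.7070  r=-3.0770  x^+=-0.8869  v^+=-1.6869  a^+=-0.5020
step 7: x_pred=-2.0493  r=5.7993  x^+=2.8395  v^+=0.1876  a^+=0.0824
step 8: x_pred=2.9741  r=-2.0441  x^+=1.2509  v^+=-0.5327  a^+=-0.1236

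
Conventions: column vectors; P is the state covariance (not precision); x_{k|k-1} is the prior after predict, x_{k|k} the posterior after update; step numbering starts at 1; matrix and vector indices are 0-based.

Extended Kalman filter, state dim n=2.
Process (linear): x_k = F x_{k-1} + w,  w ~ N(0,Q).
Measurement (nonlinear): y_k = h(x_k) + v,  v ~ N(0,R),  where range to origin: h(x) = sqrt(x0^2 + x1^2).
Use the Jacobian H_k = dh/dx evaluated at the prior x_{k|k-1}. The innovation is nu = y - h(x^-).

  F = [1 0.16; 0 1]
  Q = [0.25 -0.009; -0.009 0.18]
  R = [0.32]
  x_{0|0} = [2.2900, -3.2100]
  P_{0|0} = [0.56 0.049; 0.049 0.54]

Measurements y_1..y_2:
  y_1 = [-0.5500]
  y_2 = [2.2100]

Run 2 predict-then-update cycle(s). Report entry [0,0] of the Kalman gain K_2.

step 1: x^-=[1.7764, -3.2100]  P^-=[0.8395 0.1264; 0.1264 0.7200]  H_jac=[0.4842 -0.8750]  S=[0.9609]  K=[0.3079; -0.5919]  nu=[-4.2187]  x^+=[0.4773, -0.7129]  P^+=[0.7484 0.3015; 0.3015 0.3833]
step 2: x^-=[0.3633, -0.7129]  P^-=[1.1047 0.3539; 0.3539 0.5633]  H_jac=[0.4540 -0.8910]  S=[0.7086]  K=[0.2628; -0.4816]  nu=[1.4099]  x^+=[0.7338, -1.3919]  P^+=[1.0557 0.4436; 0.4436 0.3990]

K[0,0] = 0.2628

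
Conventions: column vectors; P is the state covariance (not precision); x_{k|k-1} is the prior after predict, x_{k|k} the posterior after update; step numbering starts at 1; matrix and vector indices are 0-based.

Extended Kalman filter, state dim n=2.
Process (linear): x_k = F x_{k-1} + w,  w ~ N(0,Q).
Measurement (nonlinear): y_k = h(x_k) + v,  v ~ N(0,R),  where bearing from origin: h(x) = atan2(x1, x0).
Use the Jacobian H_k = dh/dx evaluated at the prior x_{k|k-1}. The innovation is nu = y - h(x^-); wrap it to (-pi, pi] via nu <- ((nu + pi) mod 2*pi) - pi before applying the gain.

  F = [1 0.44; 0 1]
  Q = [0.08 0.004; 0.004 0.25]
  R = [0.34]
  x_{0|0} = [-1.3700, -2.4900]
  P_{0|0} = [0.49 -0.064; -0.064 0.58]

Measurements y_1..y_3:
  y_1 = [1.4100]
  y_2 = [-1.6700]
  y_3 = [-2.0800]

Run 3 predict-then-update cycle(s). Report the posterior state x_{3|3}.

step 1: x^-=[-2.4656, -2.4900]  P^-=[0.6260 0.1952; 0.1952 0.8300]  H_jac=[0.2028 -0.2008]  S=[0.3833]  K=[0.2289; -0.3315]  nu=[-2.5219]  x^+=[-3.0429, -1.6539]  P^+=[0.6059 0.2243; 0.2243 0.7879]
step 2: x^-=[-3.7706, -1.6539]  P^-=[1.0358 0.5750; 0.5750 1.0379]  H_jac=[0.0976 -0.2224]  S=[0.3762]  K=[-0.0713; -0.4644]  nu=[1.0582]  x^+=[-3.8460, -2.1454]  P^+=[1.0339 0.5625; 0.5625 0.9567]
step 3: x^-=[-4.7900, -2.1454]  P^-=[1.7941 0.9874; 0.9874 1.2067]  H_jac=[0.0779 -0.1739]  S=[0.3606]  K=[-0.0887; -0.3686]  nu=[0.6405]  x^+=[-4.8468, -2.3815]  P^+=[1.7913 0.9757; 0.9757 1.1577]

x_post = [-4.8468, -2.3815]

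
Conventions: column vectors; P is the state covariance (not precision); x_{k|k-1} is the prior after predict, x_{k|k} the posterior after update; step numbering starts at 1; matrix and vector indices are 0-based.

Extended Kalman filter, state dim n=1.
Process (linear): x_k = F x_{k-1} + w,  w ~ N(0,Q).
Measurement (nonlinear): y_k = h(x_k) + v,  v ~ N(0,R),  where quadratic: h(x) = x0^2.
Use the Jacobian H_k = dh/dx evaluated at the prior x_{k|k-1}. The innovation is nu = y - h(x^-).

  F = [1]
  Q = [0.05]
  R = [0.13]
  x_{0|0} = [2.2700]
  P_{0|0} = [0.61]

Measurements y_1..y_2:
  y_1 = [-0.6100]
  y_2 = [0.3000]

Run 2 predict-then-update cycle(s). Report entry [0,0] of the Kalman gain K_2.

K[0,0] = 0.3158

step 1: x^-=[2.2700]  P^-=[0.6600]  H_jac=[4.5400]  S=[13.7337]  K=[0.2182]  nu=[-5.7629]  x^+=[1.0127]  P^+=[0.0062]
step 2: x^-=[1.0127]  P^-=[0.0562]  H_jac=[2.0253]  S=[0.3607]  K=[0.3158]  nu=[-0.7255]  x^+=[0.7835]  P^+=[0.0203]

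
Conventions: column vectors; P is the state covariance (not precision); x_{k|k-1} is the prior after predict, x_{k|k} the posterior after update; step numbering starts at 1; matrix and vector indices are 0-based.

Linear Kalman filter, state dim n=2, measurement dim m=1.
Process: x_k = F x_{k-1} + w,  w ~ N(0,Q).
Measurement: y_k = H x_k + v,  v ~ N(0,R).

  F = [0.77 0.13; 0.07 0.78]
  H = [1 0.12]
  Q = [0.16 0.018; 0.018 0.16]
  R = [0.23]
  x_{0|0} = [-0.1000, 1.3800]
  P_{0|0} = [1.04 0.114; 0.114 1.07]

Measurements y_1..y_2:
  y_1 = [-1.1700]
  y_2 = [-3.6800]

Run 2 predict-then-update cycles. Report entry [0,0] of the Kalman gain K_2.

K[0,0] = 0.5327

step 1: x^-=[0.1024, 1.0694]  P^-=[0.8175 0.2521; 0.2521 0.8285]  S=[1.1199]  K=[0.7570; 0.3138]  nu=[-1.4007]  x^+=[-0.9579, 0.6298]  P^+=[0.1758 -0.0140; -0.0140 0.7182]
step 2: x^-=[-0.6557, 0.4242]  P^-=[0.2736 0.0918; 0.0918 0.5963]  S=[0.5342]  K=[0.5327; 0.3057]  nu=[-3.0752]  x^+=[-2.2940, -0.5160]  P^+=[0.1220 0.0048; 0.0048 0.5464]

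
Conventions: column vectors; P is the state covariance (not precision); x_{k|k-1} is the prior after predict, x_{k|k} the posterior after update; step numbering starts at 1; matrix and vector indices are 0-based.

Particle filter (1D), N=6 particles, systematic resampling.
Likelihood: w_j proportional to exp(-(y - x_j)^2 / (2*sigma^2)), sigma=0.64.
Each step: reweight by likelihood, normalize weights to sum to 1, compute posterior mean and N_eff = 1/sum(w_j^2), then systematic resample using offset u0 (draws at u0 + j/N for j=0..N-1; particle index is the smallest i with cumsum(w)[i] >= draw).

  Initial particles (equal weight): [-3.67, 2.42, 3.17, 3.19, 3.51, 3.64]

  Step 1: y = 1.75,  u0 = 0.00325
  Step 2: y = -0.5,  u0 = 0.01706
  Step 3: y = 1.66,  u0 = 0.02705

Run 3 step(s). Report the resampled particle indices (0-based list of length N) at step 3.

step 1: w=[0.0000, 0.7426, 0.1096, 0.1022, 0.0293, 0.0164]  mean=2.6328  Neff=1.7393  idx=[1, 1, 1, 1, 1, 2]
step 2: w=[0.1999, 0.1999, 0.1999, 0.1999, 0.1999, 0.0005]  mean=2.4204  Neff=5.0048  idx=[0, 0, 1, 2, 3, 4]
step 3: w=[0.1667, 0.1667, 0.1667, 0.1667, 0.1667, 0.1667]  mean=2.4200  Neff=6.0000  idx=[0, 1, 2, 3, 4, 5]

resampled_idx = [0, 1, 2, 3, 4, 5]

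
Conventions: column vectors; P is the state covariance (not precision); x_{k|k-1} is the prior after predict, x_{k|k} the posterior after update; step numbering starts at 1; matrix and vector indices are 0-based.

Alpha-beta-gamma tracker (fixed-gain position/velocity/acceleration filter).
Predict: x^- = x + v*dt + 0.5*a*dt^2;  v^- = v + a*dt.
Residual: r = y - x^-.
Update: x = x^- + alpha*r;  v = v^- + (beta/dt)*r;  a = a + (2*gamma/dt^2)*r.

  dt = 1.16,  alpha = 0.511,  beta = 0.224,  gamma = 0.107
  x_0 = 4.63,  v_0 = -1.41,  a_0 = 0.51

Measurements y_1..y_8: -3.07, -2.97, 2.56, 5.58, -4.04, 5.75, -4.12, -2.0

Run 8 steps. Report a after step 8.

a_post = -1.9337

step 1: x_pred=3.3375  r=-6.4075  x^+=0.0633  v^+=-2.0557  a^+=-0.5090
step 2: x_pred=-2.6638  r=-0.3062  x^+=-2.8203  v^+=-2.7053  a^+=-0.5577
step 3: x_pred=-6.3337  r=8.8937  x^+=-1.7890  v^+=-1.6349  a^+=0.8567
step 4: x_pred=-3.1091  r=8.6891  x^+=1.3310  v^+=1.0368  a^+=2.2386
step 5: x_pred=4.0398  r=-8.0798  x^+=-0.0890  v^+=2.0733  a^+=0.9536
step 6: x_pred=2.9576  r=2.7924  x^+=4.3845  v^+=3.7187  a^+=1.3977
step 7: x_pred=9.6386  r=-13.7586  x^+=2.6079  v^+=2.6832  a^+=-0.7904
step 8: x_pred=5.1886  r=-7.1886  x^+=1.5152  v^+=0.3781  a^+=-1.9337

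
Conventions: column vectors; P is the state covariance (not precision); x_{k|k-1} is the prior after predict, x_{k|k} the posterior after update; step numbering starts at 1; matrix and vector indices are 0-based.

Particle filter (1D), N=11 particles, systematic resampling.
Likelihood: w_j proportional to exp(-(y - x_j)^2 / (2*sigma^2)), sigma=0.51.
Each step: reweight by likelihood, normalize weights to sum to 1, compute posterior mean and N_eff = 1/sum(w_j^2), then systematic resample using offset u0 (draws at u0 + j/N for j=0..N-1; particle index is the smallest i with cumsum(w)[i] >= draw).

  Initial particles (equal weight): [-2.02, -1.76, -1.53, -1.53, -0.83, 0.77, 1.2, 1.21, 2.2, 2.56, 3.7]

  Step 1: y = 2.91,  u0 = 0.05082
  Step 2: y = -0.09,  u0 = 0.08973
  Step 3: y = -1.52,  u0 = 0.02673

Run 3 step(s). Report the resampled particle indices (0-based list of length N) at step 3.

step 1: w=[0.0000, 0.0000, 0.0000, 0.0000, 0.0000, 0.0001, 0.0024, 0.0026, 0.2566, 0.5344, 0.2038]  mean=2.6929  Neff=2.5444  idx=[8, 8, 8, 9, 9, 9, 9, 9, 9, 10, 10]
step 2: w=[0.3128, 0.3128, 0.3128, 0.0102, 0.0102, 0.0102, 0.0102, 0.0102, 0.0102, 0.0000, 0.0000]  mean=2.2221  Neff=3.3986  idx=[0, 0, 0, 1, 1, 1, 2, 2, 2, 2, 8]
step 3: w=[0.1000, 0.1000, 0.1000, 0.1000, 0.1000, 0.1000, 0.1000, 0.1000, 0.1000, 0.1000, 0.0005]  mean=2.2002  Neff=10.0090  idx=[0, 1, 2, 2, 3, 4, 5, 6, 7, 8, 9]

resampled_idx = [0, 1, 2, 2, 3, 4, 5, 6, 7, 8, 9]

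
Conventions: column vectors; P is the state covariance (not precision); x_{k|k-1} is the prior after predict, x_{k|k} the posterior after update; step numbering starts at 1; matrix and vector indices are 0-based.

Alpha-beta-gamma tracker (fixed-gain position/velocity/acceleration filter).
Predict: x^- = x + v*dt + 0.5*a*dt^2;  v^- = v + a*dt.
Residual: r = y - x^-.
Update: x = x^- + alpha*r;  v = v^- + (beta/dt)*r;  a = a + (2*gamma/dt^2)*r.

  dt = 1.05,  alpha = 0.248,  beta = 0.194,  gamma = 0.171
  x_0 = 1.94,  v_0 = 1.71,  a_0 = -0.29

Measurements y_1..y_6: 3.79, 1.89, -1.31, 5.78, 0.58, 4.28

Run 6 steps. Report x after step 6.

step 1: x_pred=3.5756  r=0.2144  x^+=3.6288  v^+=1.4451  a^+=-0.2235
step 2: x_pred=5.0230  r=-3.1330  x^+=4.2460  v^+=0.6316  a^+=-1.1954
step 3: x_pred=4.2502  r=-5.5602  x^+=2.8713  v^+=-1.6509  a^+=-2.9202
step 4: x_pred=-0.4719  r=6.2519  x^+=1.0786  v^+=-3.5619  a^+=-0.9808
step 5: x_pred=-3.2021  r=3.7821  x^+=-2.2641  v^+=-3.8930  a^+=0.1924
step 6: x_pred=-6.2457  r=10.5257  x^+=-3.6353  v^+=-1.7462  a^+=3.4575

x_post = -3.6353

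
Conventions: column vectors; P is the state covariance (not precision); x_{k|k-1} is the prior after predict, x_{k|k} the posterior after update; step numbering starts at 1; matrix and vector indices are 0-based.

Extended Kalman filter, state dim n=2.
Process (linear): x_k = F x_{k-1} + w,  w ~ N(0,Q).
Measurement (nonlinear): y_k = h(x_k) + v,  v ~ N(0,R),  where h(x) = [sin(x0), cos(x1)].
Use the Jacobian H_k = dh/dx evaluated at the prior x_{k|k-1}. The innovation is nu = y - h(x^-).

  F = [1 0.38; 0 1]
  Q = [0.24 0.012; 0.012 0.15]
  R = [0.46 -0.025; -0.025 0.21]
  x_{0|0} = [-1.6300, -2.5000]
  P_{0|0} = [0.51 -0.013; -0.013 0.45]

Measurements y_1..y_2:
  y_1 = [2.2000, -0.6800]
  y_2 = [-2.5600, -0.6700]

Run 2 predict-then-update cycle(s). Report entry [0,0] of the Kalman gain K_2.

K[0,0] = 0.5541

step 1: x^-=[-2.5800, -2.5000]  P^-=[0.8051 0.1700; 0.1700 0.6000]  H_jac=[-0.8464 0.0000; 0.0000 0.5985]  S=[1.0368 -0.1111; -0.1111 0.4249]  K=[-0.6498 0.0695; -0.0496 0.8321]  nu=[2.7325, 0.1211]  x^+=[-4.3472, -2.5347]  P^+=[0.3552 0.0515; 0.0515 0.2941]
step 2: x^-=[-5.3104, -2.5347]  P^-=[0.6768 0.1753; 0.1753 0.4441]  H_jac=[0.5630 0.0000; 0.0000 0.5703]  S=[0.6746 0.0313; 0.0313 0.3544]  K=[0.5541 0.2331; 0.1136 0.7045]  nu=[-3.3864, 0.1514]  x^+=[-7.1516, -2.8128]  P^+=[0.4424 0.0616; 0.0616 0.2544]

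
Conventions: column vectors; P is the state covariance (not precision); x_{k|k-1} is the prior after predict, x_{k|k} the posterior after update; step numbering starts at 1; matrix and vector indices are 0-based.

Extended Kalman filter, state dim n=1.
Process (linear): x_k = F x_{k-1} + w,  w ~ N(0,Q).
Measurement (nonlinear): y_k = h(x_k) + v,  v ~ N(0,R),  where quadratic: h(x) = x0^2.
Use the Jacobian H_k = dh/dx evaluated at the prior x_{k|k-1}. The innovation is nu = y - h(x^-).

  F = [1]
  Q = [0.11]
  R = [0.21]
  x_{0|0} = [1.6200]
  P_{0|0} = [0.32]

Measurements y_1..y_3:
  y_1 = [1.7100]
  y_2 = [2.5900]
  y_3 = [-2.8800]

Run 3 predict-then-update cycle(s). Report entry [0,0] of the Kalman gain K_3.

step 1: x^-=[1.6200]  P^-=[0.4300]  H_jac=[3.2400]  S=[4.7240]  K=[0.2949]  nu=[-0.9144]  x^+=[1.3503]  P^+=[0.0191]
step 2: x^-=[1.3503]  P^-=[0.1291]  H_jac=[2.7006]  S=[1.1517]  K=[0.3028]  nu=[0.7666]  x^+=[1.5824]  P^+=[0.0235]
step 3: x^-=[1.5824]  P^-=[0.1335]  H_jac=[3.1649]  S=[1.5476]  K=[0.2731]  nu=[-5.3841]  x^+=[0.1121]  P^+=[0.0181]

K[0,0] = 0.2731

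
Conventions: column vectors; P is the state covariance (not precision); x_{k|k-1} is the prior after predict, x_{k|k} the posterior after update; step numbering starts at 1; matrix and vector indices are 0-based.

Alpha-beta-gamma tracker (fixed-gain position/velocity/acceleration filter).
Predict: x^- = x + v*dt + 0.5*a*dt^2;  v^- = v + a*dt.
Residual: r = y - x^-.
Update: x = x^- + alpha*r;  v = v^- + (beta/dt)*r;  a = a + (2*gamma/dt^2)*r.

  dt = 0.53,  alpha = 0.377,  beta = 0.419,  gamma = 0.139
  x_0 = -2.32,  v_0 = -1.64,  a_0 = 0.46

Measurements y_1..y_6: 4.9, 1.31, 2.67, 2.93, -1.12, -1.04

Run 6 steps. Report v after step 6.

step 1: x_pred=-3.1246  r=8.0246  x^+=-0.0993  v^+=4.9478  a^+=8.4017
step 2: x_pred=3.7030  r=-2.3930  x^+=2.8009  v^+=7.5089  a^+=6.0334
step 3: x_pred=7.6279  r=-4.9579  x^+=5.7588  v^+=6.7870  a^+=1.1267
step 4: x_pred=9.5141  r=-6.5841  x^+=7.0319  v^+=2.1789  a^+=-5.3895
step 5: x_pred=7.4298  r=-8.5498  x^+=4.2065  v^+=-7.4367  a^+=-13.8510
step 6: x_pred=-1.6803  r=0.6403  x^+=-1.4389  v^+=-14.2715  a^+=-13.2173

v_post = -14.2715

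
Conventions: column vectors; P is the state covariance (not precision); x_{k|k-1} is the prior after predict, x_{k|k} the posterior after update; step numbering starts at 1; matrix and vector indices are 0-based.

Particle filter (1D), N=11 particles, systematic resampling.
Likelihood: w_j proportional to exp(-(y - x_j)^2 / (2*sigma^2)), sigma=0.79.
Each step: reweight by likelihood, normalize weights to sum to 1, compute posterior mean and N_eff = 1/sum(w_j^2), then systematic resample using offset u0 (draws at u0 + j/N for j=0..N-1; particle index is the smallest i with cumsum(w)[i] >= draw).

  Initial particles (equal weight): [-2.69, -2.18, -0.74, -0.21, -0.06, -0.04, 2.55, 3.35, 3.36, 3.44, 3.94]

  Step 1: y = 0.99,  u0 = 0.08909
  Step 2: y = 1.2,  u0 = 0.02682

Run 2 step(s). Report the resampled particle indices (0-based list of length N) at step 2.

step 1: w=[0.0000, 0.0002, 0.0640, 0.2219, 0.2908, 0.3007, 0.1001, 0.0081, 0.0078, 0.0057, 0.0007]  mean=0.2071  Neff=4.1932  idx=[3, 3, 3, 4, 4, 4, 5, 5, 5, 6, 9]
step 2: w=[0.0789, 0.0789, 0.0789, 0.1088, 0.1088, 0.1088, 0.1132, 0.1132, 0.1132, 0.0901, 0.0070]  mean=0.1709  Neff=9.9165  idx=[0, 1, 2, 3, 4, 5, 6, 6, 7, 8, 9]

resampled_idx = [0, 1, 2, 3, 4, 5, 6, 6, 7, 8, 9]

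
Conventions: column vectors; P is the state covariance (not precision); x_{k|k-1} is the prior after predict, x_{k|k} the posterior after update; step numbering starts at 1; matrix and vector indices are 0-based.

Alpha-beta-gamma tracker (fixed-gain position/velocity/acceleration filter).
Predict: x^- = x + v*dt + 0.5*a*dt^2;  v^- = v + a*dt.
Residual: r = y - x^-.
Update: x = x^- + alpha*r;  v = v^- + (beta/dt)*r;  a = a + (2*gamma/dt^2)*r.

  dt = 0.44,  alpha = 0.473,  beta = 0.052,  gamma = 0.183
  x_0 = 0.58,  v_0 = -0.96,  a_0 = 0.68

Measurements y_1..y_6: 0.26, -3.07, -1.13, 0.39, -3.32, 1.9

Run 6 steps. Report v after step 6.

step 1: x_pred=0.2234  r=0.0366  x^+=0.2407  v^+=-0.6565  a^+=0.7491
step 2: x_pred=0.0244  r=-3.0944  x^+=-1.4393  v^+=-0.6926  a^+=-5.1008
step 3: x_pred=-2.2377  r=1.1077  x^+=-1.7138  v^+=-2.8060  a^+=-3.0066
step 4: x_pred=-3.2395  r=3.6295  x^+=-1.5227  v^+=-3.7000  a^+=3.8548
step 5: x_pred=-2.7776  r=-0.5424  x^+=-3.0341  v^+=-2.0679  a^+=2.8294
step 6: x_pred=-3.6701  r=5.5701  x^+=-1.0355  v^+=-0.1647  a^+=13.3597

v_post = -0.1647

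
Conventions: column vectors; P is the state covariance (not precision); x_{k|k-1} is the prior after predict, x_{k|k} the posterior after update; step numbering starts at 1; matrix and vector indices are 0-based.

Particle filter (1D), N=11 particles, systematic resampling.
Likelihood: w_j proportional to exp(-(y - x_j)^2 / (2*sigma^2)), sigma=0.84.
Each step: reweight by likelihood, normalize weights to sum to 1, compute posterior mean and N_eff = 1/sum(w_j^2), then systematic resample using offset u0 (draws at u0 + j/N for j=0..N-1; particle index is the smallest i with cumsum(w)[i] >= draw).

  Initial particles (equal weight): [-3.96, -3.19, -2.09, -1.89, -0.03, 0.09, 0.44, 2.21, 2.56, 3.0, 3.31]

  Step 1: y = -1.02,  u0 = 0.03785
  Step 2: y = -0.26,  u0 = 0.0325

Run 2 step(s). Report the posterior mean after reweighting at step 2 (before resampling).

step 1: w=[0.0010, 0.0161, 0.2015, 0.2652, 0.2264, 0.1894, 0.1001, 0.0003, 0.0001, 0.0000, 0.0000]  mean=-0.9225  Neff=4.8003  idx=[2, 2, 3, 3, 3, 4, 4, 4, 5, 5, 6]
step 2: w=[0.0153, 0.0153, 0.0251, 0.0251, 0.0251, 0.1586, 0.1586, 0.1586, 0.1510, 0.1510, 0.1164]  mean=-0.1421  Neff=7.3019  idx=[2, 5, 5, 6, 6, 7, 7, 8, 9, 9, 10]

post_mean = -0.1421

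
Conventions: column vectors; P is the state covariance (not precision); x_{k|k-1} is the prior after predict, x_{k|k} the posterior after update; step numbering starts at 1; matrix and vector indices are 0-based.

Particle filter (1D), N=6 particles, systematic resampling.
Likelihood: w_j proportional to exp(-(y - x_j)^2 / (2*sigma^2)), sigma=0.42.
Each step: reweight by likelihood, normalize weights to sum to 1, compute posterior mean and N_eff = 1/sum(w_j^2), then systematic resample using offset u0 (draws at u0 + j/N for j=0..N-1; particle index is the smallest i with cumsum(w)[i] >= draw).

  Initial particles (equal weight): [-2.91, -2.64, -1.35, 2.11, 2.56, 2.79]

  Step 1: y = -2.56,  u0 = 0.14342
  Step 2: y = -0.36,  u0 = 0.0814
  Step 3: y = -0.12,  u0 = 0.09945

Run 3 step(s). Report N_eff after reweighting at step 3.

step 1: w=[0.4146, 0.5762, 0.0092, 0.0000, 0.0000, 0.0000]  mean=-2.7400  Neff=1.9844  idx=[0, 0, 1, 1, 1, 1]
step 2: w=[0.0061, 0.0061, 0.2469, 0.2469, 0.2469, 0.2469]  mean=-2.6433  Neff=4.0986  idx=[2, 2, 3, 4, 4, 5]
step 3: w=[0.1667, 0.1667, 0.1667, 0.1667, 0.1667, 0.1667]  mean=-2.6400  Neff=6.0000  idx=[0, 1, 2, 3, 4, 5]

N_eff = 6.0000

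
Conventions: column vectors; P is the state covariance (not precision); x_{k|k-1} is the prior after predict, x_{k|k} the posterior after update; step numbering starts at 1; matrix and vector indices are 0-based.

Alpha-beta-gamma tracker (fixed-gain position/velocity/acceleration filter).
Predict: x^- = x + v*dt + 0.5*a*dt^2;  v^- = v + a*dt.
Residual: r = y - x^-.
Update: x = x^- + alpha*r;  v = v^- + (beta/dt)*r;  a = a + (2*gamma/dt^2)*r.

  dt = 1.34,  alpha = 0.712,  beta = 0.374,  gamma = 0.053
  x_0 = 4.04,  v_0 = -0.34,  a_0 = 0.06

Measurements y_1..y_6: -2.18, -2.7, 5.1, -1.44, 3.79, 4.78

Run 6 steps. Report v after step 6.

v_post = 1.7178

step 1: x_pred=3.6383  r=-5.8183  x^+=-0.5043  v^+=-1.8835  a^+=-0.2835
step 2: x_pred=-3.2827  r=0.5827  x^+=-2.8678  v^+=-2.1007  a^+=-0.2491
step 3: x_pred=-5.9064  r=11.0064  x^+=1.9302  v^+=0.6375  a^+=0.4007
step 4: x_pred=3.1441  r=-4.5841  x^+=-0.1198  v^+=-0.1051  a^+=0.1301
step 5: x_pred=-0.1438  r=3.9338  x^+=2.6571  v^+=1.1672  a^+=0.3623
step 6: x_pred=4.5463  r=0.2337  x^+=4.7127  v^+=1.7178  a^+=0.3761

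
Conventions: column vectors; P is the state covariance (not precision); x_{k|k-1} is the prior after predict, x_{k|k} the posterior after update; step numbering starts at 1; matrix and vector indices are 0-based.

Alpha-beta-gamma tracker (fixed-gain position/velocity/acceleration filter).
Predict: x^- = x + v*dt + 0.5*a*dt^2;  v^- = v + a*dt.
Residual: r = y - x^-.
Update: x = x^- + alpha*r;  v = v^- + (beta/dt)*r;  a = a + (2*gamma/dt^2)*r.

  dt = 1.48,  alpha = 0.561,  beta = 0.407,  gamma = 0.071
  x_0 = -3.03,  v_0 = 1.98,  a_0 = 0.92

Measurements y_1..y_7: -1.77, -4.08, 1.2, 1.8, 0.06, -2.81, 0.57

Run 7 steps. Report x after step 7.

x_post = -1.3800

step 1: x_pred=0.9080  r=-2.6780  x^+=-0.5944  v^+=2.6052  a^+=0.7464
step 2: x_pred=4.0787  r=-8.1587  x^+=-0.4983  v^+=1.4662  a^+=0.2175
step 3: x_pred=1.9098  r=-0.7098  x^+=1.5116  v^+=1.5928  a^+=0.1715
step 4: x_pred=4.0568  r=-2.2568  x^+=2.7907  v^+=1.2260  a^+=0.0252
step 5: x_pred=4.6327  r=-4.5727  x^+=2.0674  v^+=0.0057  a^+=-0.2713
step 6: x_pred=1.7788  r=-4.5888  x^+=-0.7955  v^+=-1.6577  a^+=-0.5688
step 7: x_pred=-3.8718  r=4.4418  x^+=-1.3800  v^+=-1.2780  a^+=-0.2808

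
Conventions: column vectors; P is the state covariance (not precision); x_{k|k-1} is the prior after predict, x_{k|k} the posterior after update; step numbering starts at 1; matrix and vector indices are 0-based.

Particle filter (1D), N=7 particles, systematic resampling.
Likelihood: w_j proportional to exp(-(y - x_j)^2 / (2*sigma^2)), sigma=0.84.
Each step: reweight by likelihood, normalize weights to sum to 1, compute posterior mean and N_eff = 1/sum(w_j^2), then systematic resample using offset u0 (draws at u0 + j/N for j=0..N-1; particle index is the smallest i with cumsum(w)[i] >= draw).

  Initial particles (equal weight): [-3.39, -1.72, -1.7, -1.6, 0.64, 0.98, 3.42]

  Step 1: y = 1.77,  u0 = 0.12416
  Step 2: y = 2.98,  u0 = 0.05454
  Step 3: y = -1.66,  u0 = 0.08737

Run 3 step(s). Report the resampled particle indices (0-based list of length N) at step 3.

step 1: w=[0.0000, 0.0001, 0.0002, 0.0003, 0.3391, 0.5386, 0.1217]  mean=1.1602  Neff=2.3817  idx=[4, 4, 5, 5, 5, 5, 6]
step 2: w=[0.0180, 0.0180, 0.0512, 0.0512, 0.0512, 0.0512, 0.7593]  mean=2.8206  Neff=1.7015  idx=[2, 5, 6, 6, 6, 6, 6]
step 3: w=[0.5000, 0.5000, 0.0000, 0.0000, 0.0000, 0.0000, 0.0000]  mean=0.9800  Neff=2.0000  idx=[0, 0, 0, 1, 1, 1, 1]

resampled_idx = [0, 0, 0, 1, 1, 1, 1]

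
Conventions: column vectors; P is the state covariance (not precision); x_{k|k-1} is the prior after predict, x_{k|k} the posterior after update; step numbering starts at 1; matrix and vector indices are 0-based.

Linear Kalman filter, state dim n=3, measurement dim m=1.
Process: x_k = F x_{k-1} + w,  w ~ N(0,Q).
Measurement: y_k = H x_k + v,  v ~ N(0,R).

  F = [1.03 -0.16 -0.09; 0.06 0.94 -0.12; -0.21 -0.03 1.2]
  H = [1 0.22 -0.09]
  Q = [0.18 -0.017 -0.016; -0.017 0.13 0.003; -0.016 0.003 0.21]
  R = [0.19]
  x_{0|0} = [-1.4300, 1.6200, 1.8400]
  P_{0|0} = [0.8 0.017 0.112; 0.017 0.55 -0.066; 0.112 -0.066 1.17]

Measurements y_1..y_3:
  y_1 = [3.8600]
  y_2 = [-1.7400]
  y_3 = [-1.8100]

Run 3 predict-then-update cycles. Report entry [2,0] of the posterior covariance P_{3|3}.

P_post[2,0] = 0.3365

step 1: x^-=[-1.8977, 1.2162, 2.4597]  P^-=[1.0240 -0.0315 -0.1597; -0.0315 0.6509 -0.2583; -0.1597 -0.2583 1.8791]  S=[1.2858]  K=[0.8022; 0.1050; -0.2999]  nu=[5.7115]  x^+=[2.6838, 1.8157, 0.7469]  P^+=[0.1966 -0.1397 0.1496; -0.1397 0.6367 -0.2178; 0.1496 -0.2178 1.7635]
step 2: x^-=[2.4066, 1.7781, 0.2782]  P^-=[0.4312 -0.2206 -0.0173; -0.2206 0.7499 -0.4754; -0.0173 -0.4754 2.6971]  S=[0.6042]  K=[0.6359; -0.0212; -0.6034]  nu=[-4.5128]  x^+=[-0.4631, 1.8738, 3.0014]  P^+=[0.1869 -0.2124 0.2146; -0.2124 0.7497 -0.4832; 0.2146 -0.4832 2.4771]
step 3: x^-=[-1.0469, 1.3734, 3.6427]  P^-=[0.4338 -0.2912 0.0398; -0.2912 0.9107 -0.8608; 0.0398 -0.8608 3.7099]  S=[0.5968]  K=[0.6136; -0.0224; -0.8101]  nu=[-0.7374]  x^+=[-1.4994, 1.3899, 4.2400]  P^+=[0.2091 -0.2830 0.3365; -0.2830 0.9104 -0.8716; 0.3365 -0.8716 3.3183]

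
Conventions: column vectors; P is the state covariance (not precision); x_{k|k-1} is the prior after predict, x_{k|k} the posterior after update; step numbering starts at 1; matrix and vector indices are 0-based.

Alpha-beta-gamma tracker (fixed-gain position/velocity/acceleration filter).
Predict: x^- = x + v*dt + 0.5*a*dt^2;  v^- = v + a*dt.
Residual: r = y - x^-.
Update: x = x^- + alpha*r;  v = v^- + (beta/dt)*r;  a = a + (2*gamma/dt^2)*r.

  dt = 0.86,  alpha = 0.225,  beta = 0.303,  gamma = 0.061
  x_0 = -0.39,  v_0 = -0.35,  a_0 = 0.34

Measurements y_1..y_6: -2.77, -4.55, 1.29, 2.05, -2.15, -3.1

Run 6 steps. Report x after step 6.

step 1: x_pred=-0.5653  r=-2.2047  x^+=-1.0613  v^+=-0.8344  a^+=-0.0237
step 2: x_pred=-1.7877  r=-2.7623  x^+=-2.4092  v^+=-1.8280  a^+=-0.4793
step 3: x_pred=-4.1585  r=5.4485  x^+=-2.9326  v^+=-0.3206  a^+=0.4194
step 4: x_pred=-3.0532  r=5.1032  x^+=-1.9050  v^+=1.8381  a^+=1.2612
step 5: x_pred=0.1422  r=-2.2922  x^+=-0.3735  v^+=2.1152  a^+=0.8831
step 6: x_pred=1.7721  r=-4.8721  x^+=0.6758  v^+=1.1581  a^+=0.0794

x_post = 0.6758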